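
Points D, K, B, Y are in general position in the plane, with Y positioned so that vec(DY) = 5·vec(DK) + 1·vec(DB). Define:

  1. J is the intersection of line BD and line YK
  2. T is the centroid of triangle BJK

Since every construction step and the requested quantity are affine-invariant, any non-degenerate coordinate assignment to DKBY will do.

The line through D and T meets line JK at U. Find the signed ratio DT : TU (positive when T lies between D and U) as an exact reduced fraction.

DT:TU = -2/5

Work in coordinates with D = (0, 0), K = (1, 0), B = (0, 1), Y = (5, 1).
1. J is the intersection of line BD and line YK ⇒ J = (0, -1/4)
2. T is the centroid of triangle BJK ⇒ T = (1/3, 1/4)
line DT meets JK at U = (-1/2, -3/8)
T = D + t·(U−D) with t = -2/3, so DT:TU = -2/3:5/3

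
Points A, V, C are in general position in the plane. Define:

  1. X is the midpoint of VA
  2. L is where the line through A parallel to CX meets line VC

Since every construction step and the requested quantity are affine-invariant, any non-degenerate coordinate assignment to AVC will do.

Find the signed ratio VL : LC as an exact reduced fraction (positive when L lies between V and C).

VL:LC = -2

Work in coordinates with A = (0, 0), V = (1, 0), C = (0, 1).
1. X is the midpoint of VA ⇒ X = (1/2, 0)
2. L is where the line through A parallel to CX meets line VC ⇒ L = (-1, 2)
L = V + t·(C−V) with t = 2, so VL:LC = t:(1−t) = 2:-1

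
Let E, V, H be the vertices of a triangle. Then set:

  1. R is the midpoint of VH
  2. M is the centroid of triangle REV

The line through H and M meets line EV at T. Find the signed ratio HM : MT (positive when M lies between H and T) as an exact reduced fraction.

Choose coordinates E = (0, 0), V = (1, 0), H = (0, 1).
1. R is the midpoint of VH ⇒ R = (1/2, 1/2)
2. M is the centroid of triangle REV ⇒ M = (1/2, 1/6)
line HM meets EV at T = (3/5, 0)
M = H + t·(T−H) with t = 5/6, so HM:MT = 5/6:1/6

HM:MT = 5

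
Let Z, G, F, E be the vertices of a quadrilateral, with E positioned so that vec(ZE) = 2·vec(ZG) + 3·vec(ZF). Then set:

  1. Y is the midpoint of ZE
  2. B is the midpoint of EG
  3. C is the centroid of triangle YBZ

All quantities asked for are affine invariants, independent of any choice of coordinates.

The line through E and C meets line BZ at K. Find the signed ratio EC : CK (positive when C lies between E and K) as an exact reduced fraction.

Work in coordinates with Z = (0, 0), G = (1, 0), F = (0, 1), E = (2, 3).
1. Y is the midpoint of ZE ⇒ Y = (1, 3/2)
2. B is the midpoint of EG ⇒ B = (3/2, 3/2)
3. C is the centroid of triangle YBZ ⇒ C = (5/6, 1)
line EC meets BZ at K = (3/5, 3/5)
C = E + t·(K−E) with t = 5/6, so EC:CK = 5/6:1/6

EC:CK = 5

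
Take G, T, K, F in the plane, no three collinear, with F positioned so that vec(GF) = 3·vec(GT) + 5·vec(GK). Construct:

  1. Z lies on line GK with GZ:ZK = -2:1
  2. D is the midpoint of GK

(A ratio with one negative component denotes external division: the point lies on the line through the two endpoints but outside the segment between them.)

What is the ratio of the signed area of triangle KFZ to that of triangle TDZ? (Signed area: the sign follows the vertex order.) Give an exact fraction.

Work in coordinates with G = (0, 0), T = (1, 0), K = (0, 1), F = (3, 5).
1. Z lies on line GK with GZ:ZK = -2:1 ⇒ Z = (0, 2)
2. D is the midpoint of GK ⇒ D = (0, 1/2)
2·[KFZ] = 3, 2·[TDZ] = -3/2
[KFZ]:[TDZ] = 3:-3/2 = -2

[KFZ]:[TDZ] = -2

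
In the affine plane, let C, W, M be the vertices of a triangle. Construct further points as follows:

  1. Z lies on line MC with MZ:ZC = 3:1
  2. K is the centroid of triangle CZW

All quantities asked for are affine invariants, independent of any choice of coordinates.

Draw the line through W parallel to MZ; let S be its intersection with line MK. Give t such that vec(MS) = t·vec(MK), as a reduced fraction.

Assign C = (0, 0), W = (1, 0), M = (0, 1) — the answer is frame-independent, so this choice is without loss of generality.
1. Z lies on line MC with MZ:ZC = 3:1 ⇒ Z = (0, 1/4)
2. K is the centroid of triangle CZW ⇒ K = (1/3, 1/12)
through W parallel to MZ: direction (0, -3/4); meets MK at S = (1, -7/4)
S = M + t·(K−M) with t = 3

t = 3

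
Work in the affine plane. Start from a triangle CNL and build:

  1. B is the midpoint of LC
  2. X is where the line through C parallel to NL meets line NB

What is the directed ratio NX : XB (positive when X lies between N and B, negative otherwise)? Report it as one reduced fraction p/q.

NX:XB = -2

Assign C = (0, 0), N = (1, 0), L = (0, 1) — the answer is frame-independent, so this choice is without loss of generality.
1. B is the midpoint of LC ⇒ B = (0, 1/2)
2. X is where the line through C parallel to NL meets line NB ⇒ X = (-1, 1)
X = N + t·(B−N) with t = 2, so NX:XB = t:(1−t) = 2:-1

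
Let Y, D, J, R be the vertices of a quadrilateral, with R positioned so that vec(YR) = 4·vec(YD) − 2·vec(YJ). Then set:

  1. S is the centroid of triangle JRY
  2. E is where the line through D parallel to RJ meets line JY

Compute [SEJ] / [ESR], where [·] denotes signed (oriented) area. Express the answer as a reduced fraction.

Set Y = (0, 0), D = (1, 0), J = (0, 1), R = (4, -2); any affine frame gives the same invariant.
1. S is the centroid of triangle JRY ⇒ S = (4/3, -1/3)
2. E is where the line through D parallel to RJ meets line JY ⇒ E = (0, 3/4)
2·[SEJ] = -1/3, 2·[ESR] = 2/3
[SEJ]:[ESR] = -1/3:2/3 = -1/2

[SEJ]:[ESR] = -1/2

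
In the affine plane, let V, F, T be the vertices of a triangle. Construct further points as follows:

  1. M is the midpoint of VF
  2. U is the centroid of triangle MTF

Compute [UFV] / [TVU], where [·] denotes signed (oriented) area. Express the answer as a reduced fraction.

Assign V = (0, 0), F = (1, 0), T = (0, 1) — the answer is frame-independent, so this choice is without loss of generality.
1. M is the midpoint of VF ⇒ M = (1/2, 0)
2. U is the centroid of triangle MTF ⇒ U = (1/2, 1/3)
2·[UFV] = -1/3, 2·[TVU] = 1/2
[UFV]:[TVU] = -1/3:1/2 = -2/3

[UFV]:[TVU] = -2/3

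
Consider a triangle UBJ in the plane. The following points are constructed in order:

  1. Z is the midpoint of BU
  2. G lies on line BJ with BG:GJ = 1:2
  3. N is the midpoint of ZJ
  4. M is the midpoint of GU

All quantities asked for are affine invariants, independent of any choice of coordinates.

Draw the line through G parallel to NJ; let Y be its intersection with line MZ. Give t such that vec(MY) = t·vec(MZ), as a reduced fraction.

Set U = (0, 0), B = (1, 0), J = (0, 1); any affine frame gives the same invariant.
1. Z is the midpoint of BU ⇒ Z = (1/2, 0)
2. G lies on line BJ with BG:GJ = 1:2 ⇒ G = (2/3, 1/3)
3. N is the midpoint of ZJ ⇒ N = (1/4, 1/2)
4. M is the midpoint of GU ⇒ M = (1/3, 1/6)
through G parallel to NJ: direction (-1/4, 1/2); meets MZ at Y = (7/6, -2/3)
Y = M + t·(Z−M) with t = 5

t = 5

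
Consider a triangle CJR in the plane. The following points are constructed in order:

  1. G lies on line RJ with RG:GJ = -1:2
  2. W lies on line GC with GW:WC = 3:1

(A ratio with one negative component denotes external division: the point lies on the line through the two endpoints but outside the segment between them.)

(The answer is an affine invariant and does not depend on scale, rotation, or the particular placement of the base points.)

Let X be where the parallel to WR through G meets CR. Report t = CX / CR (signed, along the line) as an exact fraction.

Work in coordinates with C = (0, 0), J = (1, 0), R = (0, 1).
1. G lies on line RJ with RG:GJ = -1:2 ⇒ G = (-1, 2)
2. W lies on line GC with GW:WC = 3:1 ⇒ W = (-1/4, 1/2)
through G parallel to WR: direction (1/4, 1/2); meets CR at X = (0, 4)
X = C + t·(R−C) with t = 4

t = 4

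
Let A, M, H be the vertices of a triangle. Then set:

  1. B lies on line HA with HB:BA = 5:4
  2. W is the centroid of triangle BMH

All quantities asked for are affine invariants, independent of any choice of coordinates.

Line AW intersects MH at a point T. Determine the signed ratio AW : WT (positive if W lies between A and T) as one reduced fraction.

AW:WT = 22/5

Set A = (0, 0), M = (1, 0), H = (0, 1); any affine frame gives the same invariant.
1. B lies on line HA with HB:BA = 5:4 ⇒ B = (0, 4/9)
2. W is the centroid of triangle BMH ⇒ W = (1/3, 13/27)
line AW meets MH at T = (9/22, 13/22)
W = A + t·(T−A) with t = 22/27, so AW:WT = 22/27:5/27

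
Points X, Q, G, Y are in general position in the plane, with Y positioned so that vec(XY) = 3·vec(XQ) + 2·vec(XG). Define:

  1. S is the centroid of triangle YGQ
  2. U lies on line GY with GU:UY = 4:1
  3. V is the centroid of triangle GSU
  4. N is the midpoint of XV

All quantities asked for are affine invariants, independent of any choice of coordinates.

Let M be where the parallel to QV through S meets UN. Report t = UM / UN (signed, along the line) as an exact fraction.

Choose coordinates X = (0, 0), Q = (1, 0), G = (0, 1), Y = (3, 2).
1. S is the centroid of triangle YGQ ⇒ S = (4/3, 1)
2. U lies on line GY with GU:UY = 4:1 ⇒ U = (12/5, 9/5)
3. V is the centroid of triangle GSU ⇒ V = (56/45, 19/15)
4. N is the midpoint of XV ⇒ N = (28/45, 19/30)
through S parallel to QV: direction (11/45, 19/15); meets UN at M = (10796/7965, 2959/2655)
M = U + t·(N−U) with t = 104/177

t = 104/177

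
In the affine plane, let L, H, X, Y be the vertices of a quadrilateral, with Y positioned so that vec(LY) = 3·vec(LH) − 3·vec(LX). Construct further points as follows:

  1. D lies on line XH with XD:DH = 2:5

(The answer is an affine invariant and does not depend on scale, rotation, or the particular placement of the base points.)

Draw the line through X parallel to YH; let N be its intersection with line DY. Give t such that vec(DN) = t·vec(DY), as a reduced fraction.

Set L = (0, 0), H = (1, 0), X = (0, 1), Y = (3, -3); any affine frame gives the same invariant.
1. D lies on line XH with XD:DH = 2:5 ⇒ D = (2/7, 5/7)
through X parallel to YH: direction (-2, 3); meets DY at N = (-4/5, 11/5)
N = D + t·(Y−D) with t = -2/5

t = -2/5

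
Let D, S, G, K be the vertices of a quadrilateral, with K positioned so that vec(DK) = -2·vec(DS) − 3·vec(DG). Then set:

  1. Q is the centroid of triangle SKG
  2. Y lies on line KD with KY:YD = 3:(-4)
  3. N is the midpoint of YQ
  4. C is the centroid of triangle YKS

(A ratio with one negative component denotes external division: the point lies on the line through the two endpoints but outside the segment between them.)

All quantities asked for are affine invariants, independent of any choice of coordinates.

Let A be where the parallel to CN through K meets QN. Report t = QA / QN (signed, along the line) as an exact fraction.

t = 1/3

Set D = (0, 0), S = (1, 0), G = (0, 1), K = (-2, -3); any affine frame gives the same invariant.
1. Q is the centroid of triangle SKG ⇒ Q = (-1/3, -2/3)
2. Y lies on line KD with KY:YD = 3:(-4) ⇒ Y = (-8, -12)
3. N is the midpoint of YQ ⇒ N = (-25/6, -19/3)
4. C is the centroid of triangle YKS ⇒ C = (-3, -5)
through K parallel to CN: direction (-7/6, -4/3); meets QN at A = (-29/18, -23/9)
A = Q + t·(N−Q) with t = 1/3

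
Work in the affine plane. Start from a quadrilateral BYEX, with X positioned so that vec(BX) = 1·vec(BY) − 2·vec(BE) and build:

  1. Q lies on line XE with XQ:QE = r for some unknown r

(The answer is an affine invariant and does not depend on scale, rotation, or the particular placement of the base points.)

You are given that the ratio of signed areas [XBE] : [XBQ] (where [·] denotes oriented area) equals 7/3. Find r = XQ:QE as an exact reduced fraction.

Assign B = (0, 0), Y = (1, 0), E = (0, 1), X = (1, -2) — the answer is frame-independent, so this choice is without loss of generality.
1. With XQ:QE = r, write λ = r/(r+1) so Q = X + λ·(E−X); Q is affine-linear in λ
Every point depending on Q is an affine combination of Q and λ-independent points, so each such coordinate is linear in λ; the λ² term in each signed area is a multiple of (E−X)×(E−X) = 0, so 2·[XBE] and 2·[XBQ] are each linear in λ. Evaluating at λ=0 and λ=1:
  2·[XBE] = -1,   2·[XBQ] = −λ
So [XBE]:[XBQ] = (-1) / (−λ). Setting this equal to 7/3:
  -1 = 7/3·(−λ)  ⇒  λ = 3/7
Then r = λ/(1−λ) = (3/7)/(4/7) = 3/4. Check: with r = 3/4, Q = (4/7, -5/7) and [XBE]:[XBQ] = 7/3 as required.

r = 3/4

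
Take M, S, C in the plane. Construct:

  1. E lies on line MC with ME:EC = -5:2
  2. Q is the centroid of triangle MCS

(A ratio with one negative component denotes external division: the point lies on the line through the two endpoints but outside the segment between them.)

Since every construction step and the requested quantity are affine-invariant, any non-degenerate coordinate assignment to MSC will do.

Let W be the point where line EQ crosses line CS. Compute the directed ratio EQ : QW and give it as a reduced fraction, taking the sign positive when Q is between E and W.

EQ:QW = -3

Work in coordinates with M = (0, 0), S = (1, 0), C = (0, 1).
1. E lies on line MC with ME:EC = -5:2 ⇒ E = (0, 5/3)
2. Q is the centroid of triangle MCS ⇒ Q = (1/3, 1/3)
line EQ meets CS at W = (2/9, 7/9)
Q = E + t·(W−E) with t = 3/2, so EQ:QW = 3/2:-1/2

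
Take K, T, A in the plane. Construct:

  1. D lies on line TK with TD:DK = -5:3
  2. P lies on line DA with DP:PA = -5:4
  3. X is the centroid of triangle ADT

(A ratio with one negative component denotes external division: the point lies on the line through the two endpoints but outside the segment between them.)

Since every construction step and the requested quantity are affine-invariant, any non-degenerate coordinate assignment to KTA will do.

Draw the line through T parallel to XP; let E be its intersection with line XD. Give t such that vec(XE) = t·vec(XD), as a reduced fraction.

t = -9/5

Assign K = (0, 0), T = (1, 0), A = (0, 1) — the answer is frame-independent, so this choice is without loss of generality.
1. D lies on line TK with TD:DK = -5:3 ⇒ D = (-3/2, 0)
2. P lies on line DA with DP:PA = -5:4 ⇒ P = (6, 5)
3. X is the centroid of triangle ADT ⇒ X = (-1/6, 1/3)
through T parallel to XP: direction (37/6, 14/3); meets XD at E = (67/30, 14/15)
E = X + t·(D−X) with t = -9/5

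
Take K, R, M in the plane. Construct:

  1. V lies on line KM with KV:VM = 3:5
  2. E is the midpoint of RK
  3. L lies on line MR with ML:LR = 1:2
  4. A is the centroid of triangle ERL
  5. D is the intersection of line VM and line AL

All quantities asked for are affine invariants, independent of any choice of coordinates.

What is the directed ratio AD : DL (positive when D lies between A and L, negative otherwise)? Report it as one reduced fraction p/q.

Work in coordinates with K = (0, 0), R = (1, 0), M = (0, 1).
1. V lies on line KM with KV:VM = 3:5 ⇒ V = (0, 3/8)
2. E is the midpoint of RK ⇒ E = (1/2, 0)
3. L lies on line MR with ML:LR = 1:2 ⇒ L = (1/3, 2/3)
4. A is the centroid of triangle ERL ⇒ A = (11/18, 2/9)
5. D is the intersection of line VM and line AL ⇒ D = (0, 6/5)
D = A + t·(L−A) with t = 11/5, so AD:DL = t:(1−t) = 11/5:-6/5

AD:DL = -11/6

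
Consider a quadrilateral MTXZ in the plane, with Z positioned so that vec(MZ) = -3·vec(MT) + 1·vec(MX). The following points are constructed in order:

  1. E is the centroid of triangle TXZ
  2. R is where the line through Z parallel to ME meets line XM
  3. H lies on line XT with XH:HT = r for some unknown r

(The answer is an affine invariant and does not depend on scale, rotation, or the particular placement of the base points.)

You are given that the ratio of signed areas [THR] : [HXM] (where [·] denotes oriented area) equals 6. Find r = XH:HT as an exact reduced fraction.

Work in coordinates with M = (0, 0), T = (1, 0), X = (0, 1), Z = (-3, 1).
1. E is the centroid of triangle TXZ ⇒ E = (-2/3, 2/3)
2. R is where the line through Z parallel to ME meets line XM ⇒ R = (0, -2)
3. With XH:HT = r, write λ = r/(r+1) so H = X + λ·(T−X); H is affine-linear in λ
Every point depending on H is an affine combination of H and λ-independent points, so each such coordinate is linear in λ; the λ² term in each signed area is a multiple of (T−X)×(T−X) = 0, so 2·[THR] and 2·[HXM] are each linear in λ. Evaluating at λ=0 and λ=1:
  2·[THR] = -3·λ + 3,   2·[HXM] = λ
So [THR]:[HXM] = (-3·λ + 3) / (λ). Setting this equal to 6:
  -3·λ + 3 = 6·(λ)  ⇒  λ = 1/3
Then r = λ/(1−λ) = (1/3)/(2/3) = 1/2. Check: with r = 1/2, H = (1/3, 2/3) and [THR]:[HXM] = 6 as required.

r = 1/2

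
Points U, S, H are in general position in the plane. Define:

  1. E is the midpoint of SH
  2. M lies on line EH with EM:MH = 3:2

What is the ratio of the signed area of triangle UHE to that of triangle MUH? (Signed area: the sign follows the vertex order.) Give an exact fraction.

[UHE]:[MUH] = 5/2

Assign U = (0, 0), S = (1, 0), H = (0, 1) — the answer is frame-independent, so this choice is without loss of generality.
1. E is the midpoint of SH ⇒ E = (1/2, 1/2)
2. M lies on line EH with EM:MH = 3:2 ⇒ M = (1/5, 4/5)
2·[UHE] = -1/2, 2·[MUH] = -1/5
[UHE]:[MUH] = -1/2:-1/5 = 5/2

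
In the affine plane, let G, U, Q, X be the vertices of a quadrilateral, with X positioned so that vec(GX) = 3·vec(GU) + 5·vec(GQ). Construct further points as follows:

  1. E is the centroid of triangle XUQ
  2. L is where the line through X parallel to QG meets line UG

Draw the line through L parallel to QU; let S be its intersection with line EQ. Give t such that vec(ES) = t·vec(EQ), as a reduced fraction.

Work in coordinates with G = (0, 0), U = (1, 0), Q = (0, 1), X = (3, 5).
1. E is the centroid of triangle XUQ ⇒ E = (4/3, 2)
2. L is where the line through X parallel to QG meets line UG ⇒ L = (3, 0)
through L parallel to QU: direction (1, -1); meets EQ at S = (8/7, 13/7)
S = E + t·(Q−E) with t = 1/7

t = 1/7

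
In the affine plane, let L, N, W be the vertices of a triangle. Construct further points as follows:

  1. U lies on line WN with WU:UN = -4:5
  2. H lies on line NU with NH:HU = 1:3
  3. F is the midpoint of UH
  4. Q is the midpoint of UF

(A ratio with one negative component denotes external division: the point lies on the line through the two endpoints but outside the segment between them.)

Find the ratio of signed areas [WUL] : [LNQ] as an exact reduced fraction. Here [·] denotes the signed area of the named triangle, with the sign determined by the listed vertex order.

Set L = (0, 0), N = (1, 0), W = (0, 1); any affine frame gives the same invariant.
1. U lies on line WN with WU:UN = -4:5 ⇒ U = (-4, 5)
2. H lies on line NU with NH:HU = 1:3 ⇒ H = (-1/4, 5/4)
3. F is the midpoint of UH ⇒ F = (-17/8, 25/8)
4. Q is the midpoint of UF ⇒ Q = (-49/16, 65/16)
2·[WUL] = 4, 2·[LNQ] = 65/16
[WUL]:[LNQ] = 4:65/16 = 64/65

[WUL]:[LNQ] = 64/65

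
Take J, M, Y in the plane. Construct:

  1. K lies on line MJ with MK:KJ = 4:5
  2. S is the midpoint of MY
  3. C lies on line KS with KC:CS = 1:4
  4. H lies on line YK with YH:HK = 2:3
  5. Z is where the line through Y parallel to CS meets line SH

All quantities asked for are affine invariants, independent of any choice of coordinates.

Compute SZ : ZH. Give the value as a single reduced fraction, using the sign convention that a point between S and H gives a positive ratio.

Choose coordinates J = (0, 0), M = (1, 0), Y = (0, 1).
1. K lies on line MJ with MK:KJ = 4:5 ⇒ K = (5/9, 0)
2. S is the midpoint of MY ⇒ S = (1/2, 1/2)
3. C lies on line KS with KC:CS = 1:4 ⇒ C = (49/90, 1/10)
4. H lies on line YK with YH:HK = 2:3 ⇒ H = (2/9, 3/5)
5. Z is where the line through Y parallel to CS meets line SH ⇒ Z = (1/27, 2/3)
Z = S + t·(H−S) with t = 5/3, so SZ:ZH = t:(1−t) = 5/3:-2/3

SZ:ZH = -5/2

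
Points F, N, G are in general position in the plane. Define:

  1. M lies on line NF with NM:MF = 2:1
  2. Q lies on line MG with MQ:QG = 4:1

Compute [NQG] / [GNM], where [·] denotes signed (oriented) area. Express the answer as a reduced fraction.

[NQG]:[GNM] = 1/5

Set F = (0, 0), N = (1, 0), G = (0, 1); any affine frame gives the same invariant.
1. M lies on line NF with NM:MF = 2:1 ⇒ M = (1/3, 0)
2. Q lies on line MG with MQ:QG = 4:1 ⇒ Q = (1/15, 4/5)
2·[NQG] = -2/15, 2·[GNM] = -2/3
[NQG]:[GNM] = -2/15:-2/3 = 1/5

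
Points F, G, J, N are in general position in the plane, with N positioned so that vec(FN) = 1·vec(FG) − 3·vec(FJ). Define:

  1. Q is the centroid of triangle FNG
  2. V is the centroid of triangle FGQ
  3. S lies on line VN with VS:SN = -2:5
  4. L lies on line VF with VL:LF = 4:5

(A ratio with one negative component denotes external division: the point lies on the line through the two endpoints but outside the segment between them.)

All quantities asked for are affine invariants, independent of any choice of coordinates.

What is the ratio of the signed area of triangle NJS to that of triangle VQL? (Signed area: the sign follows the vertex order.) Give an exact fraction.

Assign F = (0, 0), G = (1, 0), J = (0, 1), N = (1, -3) — the answer is frame-independent, so this choice is without loss of generality.
1. Q is the centroid of triangle FNG ⇒ Q = (2/3, -1)
2. V is the centroid of triangle FGQ ⇒ V = (5/9, -1/3)
3. S lies on line VN with VS:SN = -2:5 ⇒ S = (7/27, 13/9)
4. L lies on line VF with VL:LF = 4:5 ⇒ L = (25/81, -5/27)
2·[NJS] = -40/27, 2·[VQL] = -4/27
[NJS]:[VQL] = -40/27:-4/27 = 10

[NJS]:[VQL] = 10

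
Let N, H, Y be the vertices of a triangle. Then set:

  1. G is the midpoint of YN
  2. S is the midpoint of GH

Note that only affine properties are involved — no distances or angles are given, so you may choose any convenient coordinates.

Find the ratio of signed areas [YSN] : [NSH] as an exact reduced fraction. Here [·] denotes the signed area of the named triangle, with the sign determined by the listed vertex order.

[YSN]:[NSH] = 2

Set N = (0, 0), H = (1, 0), Y = (0, 1); any affine frame gives the same invariant.
1. G is the midpoint of YN ⇒ G = (0, 1/2)
2. S is the midpoint of GH ⇒ S = (1/2, 1/4)
2·[YSN] = -1/2, 2·[NSH] = -1/4
[YSN]:[NSH] = -1/2:-1/4 = 2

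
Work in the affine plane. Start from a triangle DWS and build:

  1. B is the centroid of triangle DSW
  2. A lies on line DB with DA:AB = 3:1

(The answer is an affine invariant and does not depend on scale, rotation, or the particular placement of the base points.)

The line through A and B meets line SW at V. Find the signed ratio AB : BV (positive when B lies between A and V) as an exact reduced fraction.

AB:BV = 1/2

Set D = (0, 0), W = (1, 0), S = (0, 1); any affine frame gives the same invariant.
1. B is the centroid of triangle DSW ⇒ B = (1/3, 1/3)
2. A lies on line DB with DA:AB = 3:1 ⇒ A = (1/4, 1/4)
line AB meets SW at V = (1/2, 1/2)
B = A + t·(V−A) with t = 1/3, so AB:BV = 1/3:2/3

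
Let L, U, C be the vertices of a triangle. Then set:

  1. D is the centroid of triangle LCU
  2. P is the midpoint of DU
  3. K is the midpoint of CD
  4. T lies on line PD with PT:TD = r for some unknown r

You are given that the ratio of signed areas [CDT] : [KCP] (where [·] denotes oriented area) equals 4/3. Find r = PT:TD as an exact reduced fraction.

r = -5/2

Assign L = (0, 0), U = (1, 0), C = (0, 1) — the answer is frame-independent, so this choice is without loss of generality.
1. D is the centroid of triangle LCU ⇒ D = (1/3, 1/3)
2. P is the midpoint of DU ⇒ P = (2/3, 1/6)
3. K is the midpoint of CD ⇒ K = (1/6, 2/3)
4. With PT:TD = r, write λ = r/(r+1) so T = P + λ·(D−P); T is affine-linear in λ
Every point depending on T is an affine combination of T and λ-independent points, so each such coordinate is linear in λ; the λ² term in each signed area is a multiple of (D−P)×(D−P) = 0, so 2·[CDT] and 2·[KCP] are each linear in λ. Evaluating at λ=0 and λ=1:
  2·[CDT] = -1/6·λ + 1/6,   2·[KCP] = -1/12
So [CDT]:[KCP] = (-1/6·λ + 1/6) / (-1/12). Setting this equal to 4/3:
  -1/6·λ + 1/6 = 4/3·(-1/12)  ⇒  λ = 5/3
Then r = λ/(1−λ) = (5/3)/(-2/3) = -5/2. Check: with r = -5/2, T = (1/9, 4/9) and [CDT]:[KCP] = 4/3 as required.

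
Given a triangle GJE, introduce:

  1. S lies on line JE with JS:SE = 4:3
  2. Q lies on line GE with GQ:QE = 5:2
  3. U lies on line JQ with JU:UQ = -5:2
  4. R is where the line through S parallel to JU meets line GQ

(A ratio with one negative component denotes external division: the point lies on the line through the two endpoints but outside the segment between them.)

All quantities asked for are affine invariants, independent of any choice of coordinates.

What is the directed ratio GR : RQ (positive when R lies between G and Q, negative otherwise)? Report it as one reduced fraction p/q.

GR:RQ = -43/8

Set G = (0, 0), J = (1, 0), E = (0, 1); any affine frame gives the same invariant.
1. S lies on line JE with JS:SE = 4:3 ⇒ S = (3/7, 4/7)
2. Q lies on line GE with GQ:QE = 5:2 ⇒ Q = (0, 5/7)
3. U lies on line JQ with JU:UQ = -5:2 ⇒ U = (-2/3, 25/21)
4. R is where the line through S parallel to JU meets line GQ ⇒ R = (0, 43/49)
R = G + t·(Q−G) with t = 43/35, so GR:RQ = t:(1−t) = 43/35:-8/35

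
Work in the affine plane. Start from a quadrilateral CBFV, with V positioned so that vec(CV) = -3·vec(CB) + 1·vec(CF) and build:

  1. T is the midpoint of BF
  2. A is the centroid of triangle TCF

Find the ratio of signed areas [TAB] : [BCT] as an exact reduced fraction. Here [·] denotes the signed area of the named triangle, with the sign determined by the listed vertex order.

[TAB]:[BCT] = -1/3

Set C = (0, 0), B = (1, 0), F = (0, 1), V = (-3, 1); any affine frame gives the same invariant.
1. T is the midpoint of BF ⇒ T = (1/2, 1/2)
2. A is the centroid of triangle TCF ⇒ A = (1/6, 1/2)
2·[TAB] = 1/6, 2·[BCT] = -1/2
[TAB]:[BCT] = 1/6:-1/2 = -1/3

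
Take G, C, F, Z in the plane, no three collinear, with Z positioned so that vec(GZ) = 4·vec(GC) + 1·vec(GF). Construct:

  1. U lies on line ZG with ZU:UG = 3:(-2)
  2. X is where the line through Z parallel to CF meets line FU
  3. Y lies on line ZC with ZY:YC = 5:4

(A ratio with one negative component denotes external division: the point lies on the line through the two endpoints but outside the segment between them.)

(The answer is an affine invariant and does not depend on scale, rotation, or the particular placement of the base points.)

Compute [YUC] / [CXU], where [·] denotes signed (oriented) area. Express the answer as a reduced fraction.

Assign G = (0, 0), C = (1, 0), F = (0, 1), Z = (4, 1) — the answer is frame-independent, so this choice is without loss of generality.
1. U lies on line ZG with ZU:UG = 3:(-2) ⇒ U = (-8, -2)
2. X is where the line through Z parallel to CF meets line FU ⇒ X = (32/11, 23/11)
3. Y lies on line ZC with ZY:YC = 5:4 ⇒ Y = (7/3, 4/9)
2·[YUC] = 4/3, 2·[CXU] = 15
[YUC]:[CXU] = 4/3:15 = 4/45

[YUC]:[CXU] = 4/45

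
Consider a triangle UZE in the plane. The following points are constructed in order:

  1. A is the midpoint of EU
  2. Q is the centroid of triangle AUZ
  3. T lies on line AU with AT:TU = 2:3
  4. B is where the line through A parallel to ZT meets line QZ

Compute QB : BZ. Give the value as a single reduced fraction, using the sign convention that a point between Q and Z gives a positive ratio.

QB:BZ = -7/6

Work in coordinates with U = (0, 0), Z = (1, 0), E = (0, 1).
1. A is the midpoint of EU ⇒ A = (0, 1/2)
2. Q is the centroid of triangle AUZ ⇒ Q = (1/3, 1/6)
3. T lies on line AU with AT:TU = 2:3 ⇒ T = (0, 3/10)
4. B is where the line through A parallel to ZT meets line QZ ⇒ B = (5, -1)
B = Q + t·(Z−Q) with t = 7, so QB:BZ = t:(1−t) = 7:-6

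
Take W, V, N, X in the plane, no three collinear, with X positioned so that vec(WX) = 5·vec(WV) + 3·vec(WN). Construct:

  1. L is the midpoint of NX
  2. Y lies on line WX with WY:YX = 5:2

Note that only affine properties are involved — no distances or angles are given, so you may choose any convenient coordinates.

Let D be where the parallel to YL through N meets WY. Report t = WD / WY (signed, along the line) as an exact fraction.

Set W = (0, 0), V = (1, 0), N = (0, 1), X = (5, 3); any affine frame gives the same invariant.
1. L is the midpoint of NX ⇒ L = (5/2, 2)
2. Y lies on line WX with WY:YX = 5:2 ⇒ Y = (25/7, 15/7)
through N parallel to YL: direction (-15/14, -1/7); meets WY at D = (15/7, 9/7)
D = W + t·(Y−W) with t = 3/5

t = 3/5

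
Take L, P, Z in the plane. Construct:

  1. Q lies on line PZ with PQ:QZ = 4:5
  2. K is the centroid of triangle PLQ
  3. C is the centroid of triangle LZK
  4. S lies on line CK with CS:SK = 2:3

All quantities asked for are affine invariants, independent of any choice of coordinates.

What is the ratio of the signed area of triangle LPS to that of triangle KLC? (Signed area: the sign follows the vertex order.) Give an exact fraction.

Choose coordinates L = (0, 0), P = (1, 0), Z = (0, 1).
1. Q lies on line PZ with PQ:QZ = 4:5 ⇒ Q = (5/9, 4/9)
2. K is the centroid of triangle PLQ ⇒ K = (14/27, 4/27)
3. C is the centroid of triangle LZK ⇒ C = (14/81, 31/81)
4. S lies on line CK with CS:SK = 2:3 ⇒ S = (14/45, 13/45)
2·[LPS] = 13/45, 2·[KLC] = -14/81
[LPS]:[KLC] = 13/45:-14/81 = -117/70

[LPS]:[KLC] = -117/70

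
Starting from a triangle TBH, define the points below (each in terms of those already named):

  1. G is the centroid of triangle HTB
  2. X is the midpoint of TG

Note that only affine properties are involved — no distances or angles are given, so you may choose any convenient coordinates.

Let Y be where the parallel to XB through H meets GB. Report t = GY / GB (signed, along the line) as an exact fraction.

t = -3

Choose coordinates T = (0, 0), B = (1, 0), H = (0, 1).
1. G is the centroid of triangle HTB ⇒ G = (1/3, 1/3)
2. X is the midpoint of TG ⇒ X = (1/6, 1/6)
through H parallel to XB: direction (5/6, -1/6); meets GB at Y = (-5/3, 4/3)
Y = G + t·(B−G) with t = -3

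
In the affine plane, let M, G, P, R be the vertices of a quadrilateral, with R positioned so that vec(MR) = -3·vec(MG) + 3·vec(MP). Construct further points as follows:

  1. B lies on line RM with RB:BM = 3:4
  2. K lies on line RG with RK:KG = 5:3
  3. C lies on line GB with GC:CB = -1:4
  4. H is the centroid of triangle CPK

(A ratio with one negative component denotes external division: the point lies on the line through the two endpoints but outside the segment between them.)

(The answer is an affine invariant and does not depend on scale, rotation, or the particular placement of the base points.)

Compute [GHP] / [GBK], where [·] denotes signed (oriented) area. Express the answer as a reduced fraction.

[GHP]:[GBK] = 7/243

Set M = (0, 0), G = (1, 0), P = (0, 1), R = (-3, 3); any affine frame gives the same invariant.
1. B lies on line RM with RB:BM = 3:4 ⇒ B = (-12/7, 12/7)
2. K lies on line RG with RK:KG = 5:3 ⇒ K = (-1/2, 9/8)
3. C lies on line GB with GC:CB = -1:4 ⇒ C = (40/21, -4/7)
4. H is the centroid of triangle CPK ⇒ H = (59/126, 29/56)
2·[GHP] = -1/72, 2·[GBK] = -27/56
[GHP]:[GBK] = -1/72:-27/56 = 7/243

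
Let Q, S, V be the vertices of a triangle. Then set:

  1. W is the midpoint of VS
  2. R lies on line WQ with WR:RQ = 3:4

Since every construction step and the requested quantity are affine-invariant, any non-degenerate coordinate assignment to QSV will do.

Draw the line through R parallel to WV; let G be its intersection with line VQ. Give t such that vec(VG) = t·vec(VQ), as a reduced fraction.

t = 3/7

Assign Q = (0, 0), S = (1, 0), V = (0, 1) — the answer is frame-independent, so this choice is without loss of generality.
1. W is the midpoint of VS ⇒ W = (1/2, 1/2)
2. R lies on line WQ with WR:RQ = 3:4 ⇒ R = (2/7, 2/7)
through R parallel to WV: direction (-1/2, 1/2); meets VQ at G = (0, 4/7)
G = V + t·(Q−V) with t = 3/7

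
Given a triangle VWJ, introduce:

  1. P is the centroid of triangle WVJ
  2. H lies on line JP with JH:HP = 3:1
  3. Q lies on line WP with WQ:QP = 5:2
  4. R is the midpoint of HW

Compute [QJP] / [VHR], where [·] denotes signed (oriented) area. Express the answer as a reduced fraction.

Assign V = (0, 0), W = (1, 0), J = (0, 1) — the answer is frame-independent, so this choice is without loss of generality.
1. P is the centroid of triangle WVJ ⇒ P = (1/3, 1/3)
2. H lies on line JP with JH:HP = 3:1 ⇒ H = (1/4, 1/2)
3. Q lies on line WP with WQ:QP = 5:2 ⇒ Q = (11/21, 5/21)
4. R is the midpoint of HW ⇒ R = (5/8, 1/4)
2·[QJP] = 2/21, 2·[VHR] = -1/4
[QJP]:[VHR] = 2/21:-1/4 = -8/21

[QJP]:[VHR] = -8/21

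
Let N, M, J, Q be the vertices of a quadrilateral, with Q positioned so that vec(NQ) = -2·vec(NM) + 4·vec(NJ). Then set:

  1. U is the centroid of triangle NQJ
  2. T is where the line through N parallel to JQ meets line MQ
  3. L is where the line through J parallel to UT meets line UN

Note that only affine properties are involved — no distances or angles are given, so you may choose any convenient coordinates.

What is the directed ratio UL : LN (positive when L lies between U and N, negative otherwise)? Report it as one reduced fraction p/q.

Work in coordinates with N = (0, 0), M = (1, 0), J = (0, 1), Q = (-2, 4).
1. U is the centroid of triangle NQJ ⇒ U = (-2/3, 5/3)
2. T is where the line through N parallel to JQ meets line MQ ⇒ T = (-8, 12)
3. L is where the line through J parallel to UT meets line UN ⇒ L = (-11/12, 55/24)
L = U + t·(N−U) with t = -3/8, so UL:LN = t:(1−t) = -3/8:11/8

UL:LN = -3/11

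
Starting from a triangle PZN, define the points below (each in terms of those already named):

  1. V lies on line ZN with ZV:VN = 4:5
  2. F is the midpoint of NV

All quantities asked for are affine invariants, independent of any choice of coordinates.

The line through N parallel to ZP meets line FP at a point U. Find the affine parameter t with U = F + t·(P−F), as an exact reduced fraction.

t = -5/13

Work in coordinates with P = (0, 0), Z = (1, 0), N = (0, 1).
1. V lies on line ZN with ZV:VN = 4:5 ⇒ V = (5/9, 4/9)
2. F is the midpoint of NV ⇒ F = (5/18, 13/18)
through N parallel to ZP: direction (-1, 0); meets FP at U = (5/13, 1)
U = F + t·(P−F) with t = -5/13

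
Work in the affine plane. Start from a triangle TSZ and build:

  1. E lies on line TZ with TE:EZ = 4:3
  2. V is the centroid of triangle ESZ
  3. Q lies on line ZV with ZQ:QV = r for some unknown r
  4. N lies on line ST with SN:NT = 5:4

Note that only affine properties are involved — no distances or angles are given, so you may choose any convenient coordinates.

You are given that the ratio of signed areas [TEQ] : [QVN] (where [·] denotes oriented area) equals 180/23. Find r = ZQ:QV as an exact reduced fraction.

r = 5

Choose coordinates T = (0, 0), S = (1, 0), Z = (0, 1).
1. E lies on line TZ with TE:EZ = 4:3 ⇒ E = (0, 4/7)
2. V is the centroid of triangle ESZ ⇒ V = (1/3, 11/21)
3. With ZQ:QV = r, write λ = r/(r+1) so Q = Z + λ·(V−Z); Q is affine-linear in λ
4. N lies on line ST with SN:NT = 5:4 ⇒ N = (4/9, 0)
Every point depending on Q is an affine combination of Q and λ-independent points, so each such coordinate is linear in λ; the λ² term in each signed area is a multiple of (V−Z)×(V−Z) = 0, so 2·[TEQ] and 2·[QVN] are each linear in λ. Evaluating at λ=0 and λ=1:
  2·[TEQ] = -4/21·λ,   2·[QVN] = 23/189·λ − 23/189
So [TEQ]:[QVN] = (-4/21·λ) / (23/189·λ − 23/189). Setting this equal to 180/23:
  -4/21·λ = 180/23·(23/189·λ − 23/189)  ⇒  λ = 5/6
Then r = λ/(1−λ) = (5/6)/(1/6) = 5. Check: with r = 5, Q = (5/18, 38/63) and [TEQ]:[QVN] = 180/23 as required.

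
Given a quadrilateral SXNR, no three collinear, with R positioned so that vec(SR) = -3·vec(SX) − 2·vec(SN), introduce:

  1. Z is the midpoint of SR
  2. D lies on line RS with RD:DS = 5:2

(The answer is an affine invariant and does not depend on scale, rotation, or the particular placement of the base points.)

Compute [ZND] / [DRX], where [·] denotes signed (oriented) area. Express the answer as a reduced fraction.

Work in coordinates with S = (0, 0), X = (1, 0), N = (0, 1), R = (-3, -2).
1. Z is the midpoint of SR ⇒ Z = (-3/2, -1)
2. D lies on line RS with RD:DS = 5:2 ⇒ D = (-6/7, -4/7)
2·[ZND] = -9/14, 2·[DRX] = 10/7
[ZND]:[DRX] = -9/14:10/7 = -9/20

[ZND]:[DRX] = -9/20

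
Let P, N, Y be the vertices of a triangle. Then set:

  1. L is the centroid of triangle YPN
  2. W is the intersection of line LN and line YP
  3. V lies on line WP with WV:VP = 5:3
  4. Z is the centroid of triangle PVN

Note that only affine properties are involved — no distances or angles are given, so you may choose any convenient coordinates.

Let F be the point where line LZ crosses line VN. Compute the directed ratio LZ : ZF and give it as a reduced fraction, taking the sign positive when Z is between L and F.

LZ:ZF = -13/3

Assign P = (0, 0), N = (1, 0), Y = (0, 1) — the answer is frame-independent, so this choice is without loss of generality.
1. L is the centroid of triangle YPN ⇒ L = (1/3, 1/3)
2. W is the intersection of line LN and line YP ⇒ W = (0, 1/2)
3. V lies on line WP with WV:VP = 5:3 ⇒ V = (0, 3/16)
4. Z is the centroid of triangle PVN ⇒ Z = (1/3, 1/16)
line LZ meets VN at F = (1/3, 1/8)
Z = L + t·(F−L) with t = 13/10, so LZ:ZF = 13/10:-3/10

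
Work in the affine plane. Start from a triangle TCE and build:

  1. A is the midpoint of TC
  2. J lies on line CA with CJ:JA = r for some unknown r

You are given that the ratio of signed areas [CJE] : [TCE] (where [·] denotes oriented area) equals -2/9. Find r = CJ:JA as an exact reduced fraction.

r = 4/5

Assign T = (0, 0), C = (1, 0), E = (0, 1) — the answer is frame-independent, so this choice is without loss of generality.
1. A is the midpoint of TC ⇒ A = (1/2, 0)
2. With CJ:JA = r, write λ = r/(r+1) so J = C + λ·(A−C); J is affine-linear in λ
Every point depending on J is an affine combination of J and λ-independent points, so each such coordinate is linear in λ; the λ² term in each signed area is a multiple of (A−C)×(A−C) = 0, so 2·[CJE] and 2·[TCE] are each linear in λ. Evaluating at λ=0 and λ=1:
  2·[CJE] = -1/2·λ,   2·[TCE] = 1
So [CJE]:[TCE] = (-1/2·λ) / (1). Setting this equal to -2/9:
  -1/2·λ = -2/9·(1)  ⇒  λ = 4/9
Then r = λ/(1−λ) = (4/9)/(5/9) = 4/5. Check: with r = 4/5, J = (7/9, 0) and [CJE]:[TCE] = -2/9 as required.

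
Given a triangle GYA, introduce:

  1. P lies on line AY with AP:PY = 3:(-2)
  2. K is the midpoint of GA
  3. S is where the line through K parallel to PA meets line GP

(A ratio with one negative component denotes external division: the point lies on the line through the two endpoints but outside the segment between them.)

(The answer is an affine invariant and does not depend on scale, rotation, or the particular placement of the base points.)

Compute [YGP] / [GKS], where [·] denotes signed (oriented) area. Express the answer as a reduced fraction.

[YGP]:[GKS] = -8/3

Assign G = (0, 0), Y = (1, 0), A = (0, 1) — the answer is frame-independent, so this choice is without loss of generality.
1. P lies on line AY with AP:PY = 3:(-2) ⇒ P = (3, -2)
2. K is the midpoint of GA ⇒ K = (0, 1/2)
3. S is where the line through K parallel to PA meets line GP ⇒ S = (3/2, -1)
2·[YGP] = 2, 2·[GKS] = -3/4
[YGP]:[GKS] = 2:-3/4 = -8/3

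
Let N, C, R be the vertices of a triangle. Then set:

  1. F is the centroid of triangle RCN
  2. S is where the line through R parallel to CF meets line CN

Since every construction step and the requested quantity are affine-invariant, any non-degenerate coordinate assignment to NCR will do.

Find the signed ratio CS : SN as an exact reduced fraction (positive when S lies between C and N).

Choose coordinates N = (0, 0), C = (1, 0), R = (0, 1).
1. F is the centroid of triangle RCN ⇒ F = (1/3, 1/3)
2. S is where the line through R parallel to CF meets line CN ⇒ S = (2, 0)
S = C + t·(N−C) with t = -1, so CS:SN = t:(1−t) = -1:2

CS:SN = -1/2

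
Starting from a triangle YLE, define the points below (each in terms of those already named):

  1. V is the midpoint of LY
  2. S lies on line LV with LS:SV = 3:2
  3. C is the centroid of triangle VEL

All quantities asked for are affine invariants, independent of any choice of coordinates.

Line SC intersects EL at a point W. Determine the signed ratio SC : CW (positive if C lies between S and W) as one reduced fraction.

Work in coordinates with Y = (0, 0), L = (1, 0), E = (0, 1).
1. V is the midpoint of LY ⇒ V = (1/2, 0)
2. S lies on line LV with LS:SV = 3:2 ⇒ S = (7/10, 0)
3. C is the centroid of triangle VEL ⇒ C = (1/2, 1/3)
line SC meets EL at W = (1/4, 3/4)
C = S + t·(W−S) with t = 4/9, so SC:CW = 4/9:5/9

SC:CW = 4/5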